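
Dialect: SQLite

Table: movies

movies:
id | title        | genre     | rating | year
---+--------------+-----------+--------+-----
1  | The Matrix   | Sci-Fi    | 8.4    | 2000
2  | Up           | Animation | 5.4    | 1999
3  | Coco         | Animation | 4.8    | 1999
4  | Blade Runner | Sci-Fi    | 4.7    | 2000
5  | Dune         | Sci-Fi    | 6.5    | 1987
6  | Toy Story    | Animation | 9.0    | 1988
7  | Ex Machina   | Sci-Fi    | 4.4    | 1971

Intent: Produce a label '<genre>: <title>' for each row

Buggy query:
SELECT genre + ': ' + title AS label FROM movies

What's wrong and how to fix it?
Bug: '+' is numeric addition; on text columns SQLite converts them to 0 instead of concatenating

Fix: Use the || operator for string concatenation

Corrected query:
SELECT genre || ': ' || title AS label FROM movies

Result:
label               
--------------------
Sci-Fi: The Matrix  
Animation: Up       
Animation: Coco     
Sci-Fi: Blade Runner
Sci-Fi: Dune        
Animation: Toy Story
Sci-Fi: Ex Machina  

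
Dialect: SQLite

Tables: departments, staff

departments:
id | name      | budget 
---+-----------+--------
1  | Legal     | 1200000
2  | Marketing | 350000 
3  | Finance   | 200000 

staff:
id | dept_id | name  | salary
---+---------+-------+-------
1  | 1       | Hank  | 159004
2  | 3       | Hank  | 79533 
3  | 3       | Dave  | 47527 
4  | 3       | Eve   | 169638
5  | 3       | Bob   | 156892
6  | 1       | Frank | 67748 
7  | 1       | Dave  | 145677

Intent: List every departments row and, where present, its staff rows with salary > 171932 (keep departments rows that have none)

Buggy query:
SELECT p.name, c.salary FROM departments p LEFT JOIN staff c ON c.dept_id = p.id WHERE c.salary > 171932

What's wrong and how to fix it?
Bug: Filtering c.salary in WHERE discards the NULL rows produced by LEFT JOIN, turning it into an inner join

Fix: Put 'c.salary > 171932' in the JOIN's ON clause instead of WHERE

Corrected query:
SELECT p.name, c.salary FROM departments p LEFT JOIN staff c ON c.dept_id = p.id AND c.salary > 171932

Result:
name      | salary
----------+-------
Legal     | NULL  
Marketing | NULL  
Finance   | NULL  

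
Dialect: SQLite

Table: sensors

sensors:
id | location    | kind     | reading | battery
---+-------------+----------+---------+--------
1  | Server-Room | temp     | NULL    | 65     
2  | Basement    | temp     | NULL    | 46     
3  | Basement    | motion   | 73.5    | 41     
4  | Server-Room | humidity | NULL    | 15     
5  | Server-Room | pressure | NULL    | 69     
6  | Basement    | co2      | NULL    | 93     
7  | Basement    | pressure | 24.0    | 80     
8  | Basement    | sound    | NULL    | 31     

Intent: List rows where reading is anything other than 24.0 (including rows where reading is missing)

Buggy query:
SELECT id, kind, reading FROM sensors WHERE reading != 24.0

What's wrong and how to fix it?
Bug: 'reading != 24.0' is unknown when reading is NULL, so NULL rows are silently excluded

Fix: Handle NULL separately with IS NULL alongside the inequality

Corrected query:
SELECT id, kind, reading FROM sensors WHERE reading != 24.0 OR reading IS NULL

Result:
id | kind     | reading
---+----------+--------
1  | temp     | NULL   
2  | temp     | NULL   
3  | motion   | 73.5   
4  | humidity | NULL   
5  | pressure | NULL   
6  | co2      | NULL   
8  | sound    | NULL   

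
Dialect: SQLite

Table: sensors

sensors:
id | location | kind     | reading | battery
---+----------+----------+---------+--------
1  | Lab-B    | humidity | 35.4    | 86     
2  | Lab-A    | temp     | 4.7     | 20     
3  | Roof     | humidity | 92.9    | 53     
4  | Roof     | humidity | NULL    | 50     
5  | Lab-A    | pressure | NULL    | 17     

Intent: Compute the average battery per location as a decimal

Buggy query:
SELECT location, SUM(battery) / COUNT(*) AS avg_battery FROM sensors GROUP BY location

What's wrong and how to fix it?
Bug: SUM(battery) and COUNT(*) are both integers; the division truncates the fractional part

Fix: Cast one side to REAL so the division keeps the fractional part

Corrected query:
SELECT location, SUM(battery) * 1.0 / COUNT(*) AS avg_battery FROM sensors GROUP BY location

Result:
location | avg_battery
---------+------------
Lab-A    | 18.5       
Lab-B    | 86         
Roof     | 51.5       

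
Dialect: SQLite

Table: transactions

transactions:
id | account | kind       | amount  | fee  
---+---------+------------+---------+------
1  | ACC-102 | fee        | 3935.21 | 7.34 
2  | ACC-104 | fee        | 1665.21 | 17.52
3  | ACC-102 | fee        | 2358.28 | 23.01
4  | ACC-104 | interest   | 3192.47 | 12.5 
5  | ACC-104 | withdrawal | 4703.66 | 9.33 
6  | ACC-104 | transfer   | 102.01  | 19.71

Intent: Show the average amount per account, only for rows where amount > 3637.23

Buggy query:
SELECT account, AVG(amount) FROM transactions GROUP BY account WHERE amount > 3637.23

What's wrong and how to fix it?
Bug: WHERE cannot follow GROUP BY

Fix: Place WHERE between FROM and GROUP BY

Corrected query:
SELECT account, AVG(amount) FROM transactions WHERE amount > 3637.23 GROUP BY account

Result:
account | AVG(amount)
--------+------------
ACC-102 | 3935.21    
ACC-104 | 4703.66    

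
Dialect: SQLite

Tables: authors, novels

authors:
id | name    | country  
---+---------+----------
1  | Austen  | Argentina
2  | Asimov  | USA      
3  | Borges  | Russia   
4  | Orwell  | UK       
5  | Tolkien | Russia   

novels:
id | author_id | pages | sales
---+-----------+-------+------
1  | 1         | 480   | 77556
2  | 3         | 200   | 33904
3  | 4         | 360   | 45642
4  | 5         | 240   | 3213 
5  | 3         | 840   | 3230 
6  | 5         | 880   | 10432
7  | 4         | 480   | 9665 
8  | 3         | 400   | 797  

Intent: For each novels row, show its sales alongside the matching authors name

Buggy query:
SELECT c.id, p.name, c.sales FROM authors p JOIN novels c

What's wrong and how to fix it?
Bug: JOIN with no ON clause produces a cartesian product; every novels row pairs with every authors row

Fix: Add ON c.author_id = p.id to the JOIN

Corrected query:
SELECT c.id, p.name, c.sales FROM authors p JOIN novels c ON c.author_id = p.id

Result:
id | name    | sales
---+---------+------
1  | Austen  | 77556
2  | Borges  | 33904
3  | Orwell  | 45642
4  | Tolkien | 3213 
5  | Borges  | 3230 
6  | Tolkien | 10432
7  | Orwell  | 9665 
8  | Borges  | 797  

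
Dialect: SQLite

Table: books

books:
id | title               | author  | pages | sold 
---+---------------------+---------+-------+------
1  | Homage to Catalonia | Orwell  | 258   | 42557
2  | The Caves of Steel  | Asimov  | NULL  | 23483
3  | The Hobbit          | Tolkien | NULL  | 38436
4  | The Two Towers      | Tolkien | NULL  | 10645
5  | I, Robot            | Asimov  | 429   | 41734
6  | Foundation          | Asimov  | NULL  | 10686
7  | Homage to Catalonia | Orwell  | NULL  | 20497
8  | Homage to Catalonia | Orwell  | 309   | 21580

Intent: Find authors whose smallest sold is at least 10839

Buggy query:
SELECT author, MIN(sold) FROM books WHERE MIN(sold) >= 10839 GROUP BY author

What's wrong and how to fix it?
Bug: Aggregates like MIN are computed per group after WHERE runs

Fix: Use HAVING for the per-group MIN condition

Corrected query:
SELECT author, MIN(sold) FROM books GROUP BY author HAVING MIN(sold) >= 10839

Result:
author | MIN(sold)
-------+----------
Orwell | 20497    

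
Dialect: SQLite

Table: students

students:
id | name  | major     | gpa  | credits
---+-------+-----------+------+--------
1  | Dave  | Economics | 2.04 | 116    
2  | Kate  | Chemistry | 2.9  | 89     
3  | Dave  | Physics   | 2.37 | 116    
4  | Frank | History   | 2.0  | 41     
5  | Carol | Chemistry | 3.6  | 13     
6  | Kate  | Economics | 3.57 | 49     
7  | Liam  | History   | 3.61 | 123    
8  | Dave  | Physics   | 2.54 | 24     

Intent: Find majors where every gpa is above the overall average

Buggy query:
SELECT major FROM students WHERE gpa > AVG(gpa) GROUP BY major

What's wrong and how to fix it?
Bug: AVG() is an aggregate; it can't sit directly in WHERE

Fix: Use a subquery for AVG and a HAVING MIN(...) filter so the condition holds for every row in the group

Corrected query:
SELECT major FROM students GROUP BY major HAVING MIN(gpa) > (SELECT AVG(gpa) FROM students)

Result:
major    
---------
Chemistry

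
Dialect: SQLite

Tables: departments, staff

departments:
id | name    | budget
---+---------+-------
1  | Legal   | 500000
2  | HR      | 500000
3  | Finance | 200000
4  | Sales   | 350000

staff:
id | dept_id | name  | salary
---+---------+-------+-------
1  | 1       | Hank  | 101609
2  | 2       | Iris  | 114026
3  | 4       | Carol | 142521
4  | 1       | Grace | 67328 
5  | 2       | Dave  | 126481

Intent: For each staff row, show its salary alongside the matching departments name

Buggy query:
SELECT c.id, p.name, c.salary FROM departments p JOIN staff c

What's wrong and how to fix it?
Bug: JOIN with no ON clause produces a cartesian product; every staff row pairs with every departments row

Fix: Add ON c.dept_id = p.id to the JOIN

Corrected query:
SELECT c.id, p.name, c.salary FROM departments p JOIN staff c ON c.dept_id = p.id

Result:
id | name  | salary
---+-------+-------
1  | Legal | 101609
2  | HR    | 114026
3  | Sales | 142521
4  | Legal | 67328 
5  | HR    | 126481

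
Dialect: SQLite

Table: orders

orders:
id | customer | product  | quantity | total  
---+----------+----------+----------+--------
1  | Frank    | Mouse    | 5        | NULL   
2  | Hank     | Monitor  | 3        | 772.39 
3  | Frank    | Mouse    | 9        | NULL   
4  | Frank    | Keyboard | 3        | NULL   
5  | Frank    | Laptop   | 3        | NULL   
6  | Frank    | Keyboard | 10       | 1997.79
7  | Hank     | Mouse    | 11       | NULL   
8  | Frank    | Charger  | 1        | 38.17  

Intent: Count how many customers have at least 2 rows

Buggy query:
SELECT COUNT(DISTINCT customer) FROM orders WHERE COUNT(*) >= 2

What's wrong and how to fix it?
Bug: COUNT(*) cannot appear in WHERE; the per-group count doesn't exist yet

Fix: Use a subquery that GROUPs and filters with HAVING, then count its rows

Corrected query:
SELECT COUNT(*) FROM (SELECT customer FROM orders GROUP BY customer HAVING COUNT(*) >= 2)

Result:
COUNT(*)
--------
2       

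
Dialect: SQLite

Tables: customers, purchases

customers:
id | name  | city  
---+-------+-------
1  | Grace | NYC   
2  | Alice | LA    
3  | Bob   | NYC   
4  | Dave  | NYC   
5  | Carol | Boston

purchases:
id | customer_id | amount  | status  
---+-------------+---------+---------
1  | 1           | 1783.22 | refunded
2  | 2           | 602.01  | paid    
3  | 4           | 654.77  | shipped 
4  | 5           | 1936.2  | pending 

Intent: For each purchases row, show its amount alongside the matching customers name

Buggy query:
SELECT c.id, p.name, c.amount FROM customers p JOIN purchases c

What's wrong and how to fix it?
Bug: JOIN with no ON clause produces a cartesian product; every purchases row pairs with every customers row

Fix: Add ON c.customer_id = p.id to the JOIN

Corrected query:
SELECT c.id, p.name, c.amount FROM customers p JOIN purchases c ON c.customer_id = p.id

Result:
id | name  | amount 
---+-------+--------
1  | Grace | 1783.22
2  | Alice | 602.01 
3  | Dave  | 654.77 
4  | Carol | 1936.2 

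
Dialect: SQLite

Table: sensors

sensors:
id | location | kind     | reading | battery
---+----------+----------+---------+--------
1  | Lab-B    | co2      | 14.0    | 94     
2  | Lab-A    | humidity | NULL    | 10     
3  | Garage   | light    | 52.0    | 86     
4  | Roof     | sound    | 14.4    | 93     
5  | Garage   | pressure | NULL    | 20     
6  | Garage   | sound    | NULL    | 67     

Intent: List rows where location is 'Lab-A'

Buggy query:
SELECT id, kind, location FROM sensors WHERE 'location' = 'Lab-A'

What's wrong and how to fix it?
Bug: Single quotes denote string literals in SQL; the column name is being compared as a constant string

Fix: Reference the column as location without single quotes

Corrected query:
SELECT id, kind, location FROM sensors WHERE location = 'Lab-A'

Result:
id | kind     | location
---+----------+---------
2  | humidity | Lab-A   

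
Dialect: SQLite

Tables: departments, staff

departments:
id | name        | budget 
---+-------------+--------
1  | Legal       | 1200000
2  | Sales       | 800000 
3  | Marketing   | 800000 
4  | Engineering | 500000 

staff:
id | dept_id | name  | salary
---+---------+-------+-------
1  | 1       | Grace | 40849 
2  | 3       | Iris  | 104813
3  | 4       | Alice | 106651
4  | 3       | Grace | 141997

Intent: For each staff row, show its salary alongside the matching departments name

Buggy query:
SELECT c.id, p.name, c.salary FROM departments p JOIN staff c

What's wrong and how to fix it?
Bug: Missing join condition: each staff row is matched to all departments rows instead of just its own

Fix: Specify the join condition linking the foreign key to the parent id

Corrected query:
SELECT c.id, p.name, c.salary FROM departments p JOIN staff c ON c.dept_id = p.id

Result:
id | name        | salary
---+-------------+-------
1  | Legal       | 40849 
2  | Marketing   | 104813
3  | Engineering | 106651
4  | Marketing   | 141997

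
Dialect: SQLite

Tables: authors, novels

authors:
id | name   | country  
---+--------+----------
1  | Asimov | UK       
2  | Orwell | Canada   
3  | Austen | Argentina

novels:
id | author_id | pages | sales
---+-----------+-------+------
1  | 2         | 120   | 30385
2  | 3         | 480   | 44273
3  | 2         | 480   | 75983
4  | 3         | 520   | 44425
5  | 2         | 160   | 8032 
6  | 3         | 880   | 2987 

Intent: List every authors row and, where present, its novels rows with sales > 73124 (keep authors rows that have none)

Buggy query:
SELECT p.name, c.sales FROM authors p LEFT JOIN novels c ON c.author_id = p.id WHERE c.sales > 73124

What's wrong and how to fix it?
Bug: Filtering c.sales in WHERE discards the NULL rows produced by LEFT JOIN, turning it into an inner join

Fix: Move the right-table condition into the ON clause so unmatched parents are kept

Corrected query:
SELECT p.name, c.sales FROM authors p LEFT JOIN novels c ON c.author_id = p.id AND c.sales > 73124

Result:
name   | sales
-------+------
Asimov | NULL 
Orwell | 75983
Austen | NULL 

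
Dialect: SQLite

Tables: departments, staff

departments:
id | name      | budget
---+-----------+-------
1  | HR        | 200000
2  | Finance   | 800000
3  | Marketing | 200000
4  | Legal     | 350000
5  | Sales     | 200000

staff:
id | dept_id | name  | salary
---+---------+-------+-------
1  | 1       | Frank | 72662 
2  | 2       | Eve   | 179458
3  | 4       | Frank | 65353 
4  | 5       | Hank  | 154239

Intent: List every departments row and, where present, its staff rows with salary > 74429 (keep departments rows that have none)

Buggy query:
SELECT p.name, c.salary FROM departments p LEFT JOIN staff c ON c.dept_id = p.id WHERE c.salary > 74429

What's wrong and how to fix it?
Bug: Filtering c.salary in WHERE discards the NULL rows produced by LEFT JOIN, turning it into an inner join

Fix: Put 'c.salary > 74429' in the JOIN's ON clause instead of WHERE

Corrected query:
SELECT p.name, c.salary FROM departments p LEFT JOIN staff c ON c.dept_id = p.id AND c.salary > 74429

Result:
name      | salary
----------+-------
HR        | NULL  
Finance   | 179458
Marketing | NULL  
Legal     | NULL  
Sales     | 154239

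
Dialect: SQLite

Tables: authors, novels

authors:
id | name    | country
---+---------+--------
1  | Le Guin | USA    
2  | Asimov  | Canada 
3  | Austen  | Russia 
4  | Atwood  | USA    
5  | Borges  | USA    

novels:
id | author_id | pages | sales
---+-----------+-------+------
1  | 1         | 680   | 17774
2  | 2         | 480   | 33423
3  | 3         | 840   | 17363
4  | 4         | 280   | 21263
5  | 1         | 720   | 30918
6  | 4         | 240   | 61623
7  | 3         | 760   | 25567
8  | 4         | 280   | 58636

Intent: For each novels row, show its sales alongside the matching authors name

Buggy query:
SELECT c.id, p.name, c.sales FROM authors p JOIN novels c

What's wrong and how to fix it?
Bug: Missing join condition: each novels row is matched to all authors rows instead of just its own

Fix: Specify the join condition linking the foreign key to the parent id

Corrected query:
SELECT c.id, p.name, c.sales FROM authors p JOIN novels c ON c.author_id = p.id

Result:
id | name    | sales
---+---------+------
1  | Le Guin | 17774
2  | Asimov  | 33423
3  | Austen  | 17363
4  | Atwood  | 21263
5  | Le Guin | 30918
6  | Atwood  | 61623
7  | Austen  | 25567
8  | Atwood  | 58636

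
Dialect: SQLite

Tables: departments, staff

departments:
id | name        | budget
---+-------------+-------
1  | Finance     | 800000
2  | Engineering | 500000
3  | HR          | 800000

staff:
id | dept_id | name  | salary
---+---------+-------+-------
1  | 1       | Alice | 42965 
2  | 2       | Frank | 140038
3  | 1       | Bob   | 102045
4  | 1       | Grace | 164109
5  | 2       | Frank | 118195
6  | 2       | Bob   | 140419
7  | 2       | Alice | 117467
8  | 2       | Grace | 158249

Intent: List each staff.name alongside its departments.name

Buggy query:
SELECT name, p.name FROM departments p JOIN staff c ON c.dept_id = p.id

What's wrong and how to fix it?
Bug: 'name' exists in both joined tables, so the database can't tell which one is meant

Fix: Qualify the column with its table alias (c.name)

Corrected query:
SELECT c.name, p.name FROM departments p JOIN staff c ON c.dept_id = p.id

Result:
name  | name       
------+------------
Alice | Finance    
Frank | Engineering
Bob   | Finance    
Grace | Finance    
Frank | Engineering
Bob   | Engineering
Alice | Engineering
Grace | Engineering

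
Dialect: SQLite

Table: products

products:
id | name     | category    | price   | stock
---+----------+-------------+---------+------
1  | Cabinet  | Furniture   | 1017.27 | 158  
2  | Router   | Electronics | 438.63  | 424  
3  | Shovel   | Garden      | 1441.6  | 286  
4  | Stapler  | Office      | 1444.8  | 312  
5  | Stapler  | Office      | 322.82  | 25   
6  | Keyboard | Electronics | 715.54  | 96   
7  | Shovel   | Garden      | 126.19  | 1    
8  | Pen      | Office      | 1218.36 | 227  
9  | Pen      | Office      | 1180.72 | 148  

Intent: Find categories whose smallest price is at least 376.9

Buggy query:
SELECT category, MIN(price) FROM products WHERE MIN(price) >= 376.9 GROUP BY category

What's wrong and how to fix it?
Bug: MIN() in WHERE is a misuse of aggregate

Fix: Use HAVING for the per-group MIN condition

Corrected query:
SELECT category, MIN(price) FROM products GROUP BY category HAVING MIN(price) >= 376.9

Result:
category    | MIN(price)
------------+-----------
Electronics | 438.63    
Furniture   | 1017.27   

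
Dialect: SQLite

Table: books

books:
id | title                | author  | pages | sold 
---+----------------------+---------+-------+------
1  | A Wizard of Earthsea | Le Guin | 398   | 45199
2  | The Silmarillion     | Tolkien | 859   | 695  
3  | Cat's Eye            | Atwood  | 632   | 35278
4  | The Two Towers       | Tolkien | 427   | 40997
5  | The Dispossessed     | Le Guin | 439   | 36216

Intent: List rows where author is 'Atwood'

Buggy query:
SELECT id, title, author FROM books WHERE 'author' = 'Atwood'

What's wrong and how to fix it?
Bug: Single quotes denote string literals in SQL; the column name is being compared as a constant string

Fix: Remove the quotes around the column name (or use double quotes for an identifier)

Corrected query:
SELECT id, title, author FROM books WHERE author = 'Atwood'

Result:
id | title     | author
---+-----------+-------
3  | Cat's Eye | Atwood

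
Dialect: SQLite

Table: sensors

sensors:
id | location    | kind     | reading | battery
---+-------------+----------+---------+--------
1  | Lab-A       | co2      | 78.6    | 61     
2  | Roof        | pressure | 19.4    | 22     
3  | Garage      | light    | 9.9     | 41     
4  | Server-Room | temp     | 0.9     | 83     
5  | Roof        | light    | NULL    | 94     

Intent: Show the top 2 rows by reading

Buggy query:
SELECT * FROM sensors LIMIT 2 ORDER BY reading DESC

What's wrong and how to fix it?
Bug: LIMIT must come after ORDER BY

Fix: Swap the clauses: ORDER BY first, then LIMIT

Corrected query:
SELECT * FROM sensors ORDER BY reading DESC LIMIT 2

Result:
id | location | kind     | reading | battery
---+----------+----------+---------+--------
1  | Lab-A    | co2      | 78.6    | 61     
2  | Roof     | pressure | 19.4    | 22     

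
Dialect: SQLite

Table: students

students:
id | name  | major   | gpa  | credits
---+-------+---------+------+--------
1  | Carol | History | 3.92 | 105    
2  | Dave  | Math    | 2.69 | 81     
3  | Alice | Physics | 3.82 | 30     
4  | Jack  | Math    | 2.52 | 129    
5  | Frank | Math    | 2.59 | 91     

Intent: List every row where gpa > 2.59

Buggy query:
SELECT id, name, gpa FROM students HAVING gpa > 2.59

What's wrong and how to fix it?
Bug: This is a non-aggregate query (no GROUP BY, no aggregates), so in SQLite the HAVING clause is invalid here; a row-level condition belongs in WHERE

Fix: Replace HAVING with WHERE since the condition applies to individual rows

Corrected query:
SELECT id, name, gpa FROM students WHERE gpa > 2.59

Result:
id | name  | gpa 
---+-------+-----
1  | Carol | 3.92
2  | Dave  | 2.69
3  | Alice | 3.82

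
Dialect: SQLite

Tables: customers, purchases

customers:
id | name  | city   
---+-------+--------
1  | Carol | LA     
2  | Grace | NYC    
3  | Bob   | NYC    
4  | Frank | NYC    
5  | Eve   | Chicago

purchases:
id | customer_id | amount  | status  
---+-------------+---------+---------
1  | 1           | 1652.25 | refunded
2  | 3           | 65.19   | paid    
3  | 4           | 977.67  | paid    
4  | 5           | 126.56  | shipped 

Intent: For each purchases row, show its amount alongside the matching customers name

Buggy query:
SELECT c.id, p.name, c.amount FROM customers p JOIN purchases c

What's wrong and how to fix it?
Bug: JOIN with no ON clause produces a cartesian product; every purchases row pairs with every customers row

Fix: Specify the join condition linking the foreign key to the parent id

Corrected query:
SELECT c.id, p.name, c.amount FROM customers p JOIN purchases c ON c.customer_id = p.id

Result:
id | name  | amount 
---+-------+--------
1  | Carol | 1652.25
2  | Bob   | 65.19  
3  | Frank | 977.67 
4  | Eve   | 126.56 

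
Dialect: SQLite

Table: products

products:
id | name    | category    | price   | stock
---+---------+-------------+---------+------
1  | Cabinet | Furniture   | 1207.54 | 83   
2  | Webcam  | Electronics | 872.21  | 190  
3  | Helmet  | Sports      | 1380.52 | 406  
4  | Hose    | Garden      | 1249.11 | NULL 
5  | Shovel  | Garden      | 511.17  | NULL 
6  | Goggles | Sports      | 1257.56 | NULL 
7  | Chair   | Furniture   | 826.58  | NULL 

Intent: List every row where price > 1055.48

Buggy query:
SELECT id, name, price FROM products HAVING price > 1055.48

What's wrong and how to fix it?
Bug: This is a non-aggregate query (no GROUP BY, no aggregates), so in SQLite the HAVING clause is invalid here; a row-level condition belongs in WHERE

Fix: Replace HAVING with WHERE since the condition applies to individual rows

Corrected query:
SELECT id, name, price FROM products WHERE price > 1055.48

Result:
id | name    | price  
---+---------+--------
1  | Cabinet | 1207.54
3  | Helmet  | 1380.52
4  | Hose    | 1249.11
6  | Goggles | 1257.56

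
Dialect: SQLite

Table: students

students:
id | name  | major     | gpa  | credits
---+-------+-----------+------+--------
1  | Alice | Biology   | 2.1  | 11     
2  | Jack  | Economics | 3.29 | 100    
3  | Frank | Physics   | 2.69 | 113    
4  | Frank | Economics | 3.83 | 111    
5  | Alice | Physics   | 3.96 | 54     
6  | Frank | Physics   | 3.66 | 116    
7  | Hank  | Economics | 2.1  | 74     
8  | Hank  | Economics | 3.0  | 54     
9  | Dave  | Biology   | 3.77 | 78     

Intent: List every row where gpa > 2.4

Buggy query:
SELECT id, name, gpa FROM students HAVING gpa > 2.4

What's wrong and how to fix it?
Bug: This is a non-aggregate query (no GROUP BY, no aggregates), so in SQLite the HAVING clause is invalid here; a row-level condition belongs in WHERE

Fix: Use WHERE for row-level filtering

Corrected query:
SELECT id, name, gpa FROM students WHERE gpa > 2.4

Result:
id | name  | gpa 
---+-------+-----
2  | Jack  | 3.29
3  | Frank | 2.69
4  | Frank | 3.83
5  | Alice | 3.96
6  | Frank | 3.66
8  | Hank  | 3   
9  | Dave  | 3.77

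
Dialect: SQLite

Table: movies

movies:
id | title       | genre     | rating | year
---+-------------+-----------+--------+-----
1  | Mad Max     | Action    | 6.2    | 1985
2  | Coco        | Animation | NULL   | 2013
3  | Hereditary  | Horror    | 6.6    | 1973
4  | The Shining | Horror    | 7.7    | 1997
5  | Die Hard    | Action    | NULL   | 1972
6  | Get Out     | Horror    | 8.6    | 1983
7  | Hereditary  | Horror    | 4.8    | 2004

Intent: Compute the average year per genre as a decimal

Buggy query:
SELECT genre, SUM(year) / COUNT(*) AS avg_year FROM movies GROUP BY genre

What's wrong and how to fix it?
Bug: Both operands are integers, so '/' performs integer division and truncates

Fix: Multiply by 1.0 (or CAST to REAL) to force floating-point division

Corrected query:
SELECT genre, SUM(year) * 1.0 / COUNT(*) AS avg_year FROM movies GROUP BY genre

Result:
genre     | avg_year
----------+---------
Action    | 1978.5  
Animation | 2013    
Horror    | 1989.25 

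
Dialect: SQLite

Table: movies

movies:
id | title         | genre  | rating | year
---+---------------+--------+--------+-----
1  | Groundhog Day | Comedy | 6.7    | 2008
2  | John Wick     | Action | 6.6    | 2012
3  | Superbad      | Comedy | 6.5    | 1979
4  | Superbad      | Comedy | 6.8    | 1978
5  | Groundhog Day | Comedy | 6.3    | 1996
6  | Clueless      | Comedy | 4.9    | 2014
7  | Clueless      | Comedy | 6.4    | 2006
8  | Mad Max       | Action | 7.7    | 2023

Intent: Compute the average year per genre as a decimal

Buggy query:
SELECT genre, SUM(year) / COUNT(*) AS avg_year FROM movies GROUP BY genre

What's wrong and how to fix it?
Bug: SUM(year) and COUNT(*) are both integers; the division truncates the fractional part

Fix: Multiply by 1.0 (or CAST to REAL) to force floating-point division

Corrected query:
SELECT genre, SUM(year) * 1.0 / COUNT(*) AS avg_year FROM movies GROUP BY genre

Result:
genre  | avg_year   
-------+------------
Action | 2017.5     
Comedy | 1996.833333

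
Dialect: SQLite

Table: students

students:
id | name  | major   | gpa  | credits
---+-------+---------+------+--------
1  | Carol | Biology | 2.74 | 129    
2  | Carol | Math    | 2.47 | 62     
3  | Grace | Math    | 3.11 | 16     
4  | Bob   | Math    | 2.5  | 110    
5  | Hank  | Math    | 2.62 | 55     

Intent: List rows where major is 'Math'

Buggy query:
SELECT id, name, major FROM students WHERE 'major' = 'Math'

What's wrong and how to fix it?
Bug: 'major' in single quotes is a string literal, not the column; the comparison is literal-vs-literal and never true

Fix: Reference the column as major without single quotes

Corrected query:
SELECT id, name, major FROM students WHERE major = 'Math'

Result:
id | name  | major
---+-------+------
2  | Carol | Math 
3  | Grace | Math 
4  | Bob   | Math 
5  | Hank  | Math 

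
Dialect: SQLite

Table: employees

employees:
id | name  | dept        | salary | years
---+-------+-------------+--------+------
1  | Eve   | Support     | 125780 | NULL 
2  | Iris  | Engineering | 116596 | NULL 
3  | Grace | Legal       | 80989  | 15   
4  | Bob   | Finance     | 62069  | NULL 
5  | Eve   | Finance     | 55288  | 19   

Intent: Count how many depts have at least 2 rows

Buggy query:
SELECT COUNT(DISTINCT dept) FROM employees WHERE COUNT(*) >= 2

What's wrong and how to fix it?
Bug: COUNT(*) cannot appear in WHERE; the per-group count doesn't exist yet

Fix: Group first with HAVING COUNT(*) >= 2, then COUNT the resulting groups

Corrected query:
SELECT COUNT(*) FROM (SELECT dept FROM employees GROUP BY dept HAVING COUNT(*) >= 2)

Result:
COUNT(*)
--------
1       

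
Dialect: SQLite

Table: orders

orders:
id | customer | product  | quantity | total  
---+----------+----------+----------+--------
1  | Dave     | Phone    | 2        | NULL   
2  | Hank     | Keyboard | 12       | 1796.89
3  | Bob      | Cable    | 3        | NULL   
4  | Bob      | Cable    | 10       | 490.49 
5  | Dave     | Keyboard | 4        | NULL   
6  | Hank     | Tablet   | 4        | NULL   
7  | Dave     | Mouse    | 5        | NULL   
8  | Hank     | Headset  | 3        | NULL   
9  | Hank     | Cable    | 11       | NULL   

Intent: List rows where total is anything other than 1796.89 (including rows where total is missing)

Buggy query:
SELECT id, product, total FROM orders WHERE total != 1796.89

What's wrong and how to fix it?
Bug: 'total != 1796.89' is unknown when total is NULL, so NULL rows are silently excluded

Fix: Handle NULL separately with IS NULL alongside the inequality

Corrected query:
SELECT id, product, total FROM orders WHERE total != 1796.89 OR total IS NULL

Result:
id | product  | total 
---+----------+-------
1  | Phone    | NULL  
3  | Cable    | NULL  
4  | Cable    | 490.49
5  | Keyboard | NULL  
6  | Tablet   | NULL  
7  | Mouse    | NULL  
8  | Headset  | NULL  
9  | Cable    | NULL  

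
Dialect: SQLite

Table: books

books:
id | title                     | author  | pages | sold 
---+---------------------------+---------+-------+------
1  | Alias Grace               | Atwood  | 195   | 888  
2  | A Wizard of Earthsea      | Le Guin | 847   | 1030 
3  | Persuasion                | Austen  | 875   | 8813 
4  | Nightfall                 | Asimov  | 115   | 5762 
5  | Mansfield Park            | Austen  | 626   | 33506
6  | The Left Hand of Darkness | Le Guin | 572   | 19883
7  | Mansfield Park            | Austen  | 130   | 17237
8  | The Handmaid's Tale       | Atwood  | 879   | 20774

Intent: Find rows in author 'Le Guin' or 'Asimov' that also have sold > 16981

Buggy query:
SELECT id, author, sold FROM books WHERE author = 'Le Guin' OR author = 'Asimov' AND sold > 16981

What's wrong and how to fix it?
Bug: AND binds tighter than OR, so this parses as author = 'Le Guin' OR (author = 'Asimov' AND sold > 16981)

Fix: Add parentheses around the OR so the AND applies to both alternatives

Corrected query:
SELECT id, author, sold FROM books WHERE (author = 'Le Guin' OR author = 'Asimov') AND sold > 16981

Result:
id | author  | sold 
---+---------+------
6  | Le Guin | 19883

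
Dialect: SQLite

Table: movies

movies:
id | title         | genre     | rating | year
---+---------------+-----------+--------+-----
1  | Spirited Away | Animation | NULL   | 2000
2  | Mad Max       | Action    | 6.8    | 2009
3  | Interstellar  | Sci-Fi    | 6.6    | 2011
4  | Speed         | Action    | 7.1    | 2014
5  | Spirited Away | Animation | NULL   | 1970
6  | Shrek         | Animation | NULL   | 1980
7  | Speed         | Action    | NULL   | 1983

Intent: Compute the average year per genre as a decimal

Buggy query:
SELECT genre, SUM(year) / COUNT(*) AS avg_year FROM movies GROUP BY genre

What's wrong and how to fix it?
Bug: Both operands are integers, so '/' performs integer division and truncates

Fix: Multiply by 1.0 (or CAST to REAL) to force floating-point division

Corrected query:
SELECT genre, SUM(year) * 1.0 / COUNT(*) AS avg_year FROM movies GROUP BY genre

Result:
genre     | avg_year   
----------+------------
Action    | 2002       
Animation | 1983.333333
Sci-Fi    | 2011       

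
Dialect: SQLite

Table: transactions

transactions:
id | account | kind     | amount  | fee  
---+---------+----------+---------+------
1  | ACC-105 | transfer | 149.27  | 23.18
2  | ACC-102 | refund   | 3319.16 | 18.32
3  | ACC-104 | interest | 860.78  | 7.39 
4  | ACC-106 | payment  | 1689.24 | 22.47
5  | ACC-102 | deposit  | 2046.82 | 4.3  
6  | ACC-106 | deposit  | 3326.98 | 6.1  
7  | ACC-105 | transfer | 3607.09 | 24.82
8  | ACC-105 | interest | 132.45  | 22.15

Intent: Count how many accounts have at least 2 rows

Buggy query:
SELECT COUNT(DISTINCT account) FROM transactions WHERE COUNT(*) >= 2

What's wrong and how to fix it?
Bug: COUNT(*) cannot appear in WHERE; the per-group count doesn't exist yet

Fix: Use a subquery that GROUPs and filters with HAVING, then count its rows

Corrected query:
SELECT COUNT(*) FROM (SELECT account FROM transactions GROUP BY account HAVING COUNT(*) >= 2)

Result:
COUNT(*)
--------
3       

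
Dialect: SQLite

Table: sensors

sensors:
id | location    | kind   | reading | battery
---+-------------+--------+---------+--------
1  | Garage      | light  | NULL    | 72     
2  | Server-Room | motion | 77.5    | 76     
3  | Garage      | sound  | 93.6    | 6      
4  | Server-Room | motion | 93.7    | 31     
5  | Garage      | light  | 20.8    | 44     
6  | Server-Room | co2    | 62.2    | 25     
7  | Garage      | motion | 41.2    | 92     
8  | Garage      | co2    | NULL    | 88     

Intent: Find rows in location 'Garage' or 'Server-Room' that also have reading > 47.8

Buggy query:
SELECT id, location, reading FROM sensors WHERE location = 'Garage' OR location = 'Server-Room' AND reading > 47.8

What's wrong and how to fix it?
Bug: AND binds tighter than OR, so this parses as location = 'Garage' OR (location = 'Server-Room' AND reading > 47.8)

Fix: Group the OR with parentheses (or use IN), then AND the threshold

Corrected query:
SELECT id, location, reading FROM sensors WHERE (location = 'Garage' OR location = 'Server-Room') AND reading > 47.8

Result:
id | location    | reading
---+-------------+--------
2  | Server-Room | 77.5   
3  | Garage      | 93.6   
4  | Server-Room | 93.7   
6  | Server-Room | 62.2   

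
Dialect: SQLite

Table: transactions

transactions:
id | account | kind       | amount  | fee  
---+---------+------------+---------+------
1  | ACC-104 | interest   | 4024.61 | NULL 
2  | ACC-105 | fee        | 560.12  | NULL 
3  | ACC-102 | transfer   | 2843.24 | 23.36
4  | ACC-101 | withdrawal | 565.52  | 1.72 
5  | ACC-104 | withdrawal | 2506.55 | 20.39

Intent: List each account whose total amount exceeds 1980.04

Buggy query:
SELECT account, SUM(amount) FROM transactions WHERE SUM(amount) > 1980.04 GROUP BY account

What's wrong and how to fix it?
Bug: WHERE runs before GROUP BY, so aggregates aren't available there

Fix: Use HAVING (which filters groups after aggregation) instead of WHERE

Corrected query:
SELECT account, SUM(amount) FROM transactions GROUP BY account HAVING SUM(amount) > 1980.04

Result:
account | SUM(amount)
--------+------------
ACC-102 | 2843.24    
ACC-104 | 6531.16    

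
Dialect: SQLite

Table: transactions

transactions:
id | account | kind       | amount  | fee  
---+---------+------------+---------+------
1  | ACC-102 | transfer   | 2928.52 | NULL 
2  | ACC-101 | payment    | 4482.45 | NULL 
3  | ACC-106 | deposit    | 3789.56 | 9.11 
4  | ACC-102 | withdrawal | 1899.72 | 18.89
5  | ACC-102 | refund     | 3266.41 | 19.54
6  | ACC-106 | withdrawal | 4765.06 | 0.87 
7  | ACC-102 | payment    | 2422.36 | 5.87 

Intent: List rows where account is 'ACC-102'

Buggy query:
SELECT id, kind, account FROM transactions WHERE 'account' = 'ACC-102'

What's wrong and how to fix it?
Bug: Single quotes denote string literals in SQL; the column name is being compared as a constant string

Fix: Remove the quotes around the column name (or use double quotes for an identifier)

Corrected query:
SELECT id, kind, account FROM transactions WHERE account = 'ACC-102'

Result:
id | kind       | account
---+------------+--------
1  | transfer   | ACC-102
4  | withdrawal | ACC-102
5  | refund     | ACC-102
7  | payment    | ACC-102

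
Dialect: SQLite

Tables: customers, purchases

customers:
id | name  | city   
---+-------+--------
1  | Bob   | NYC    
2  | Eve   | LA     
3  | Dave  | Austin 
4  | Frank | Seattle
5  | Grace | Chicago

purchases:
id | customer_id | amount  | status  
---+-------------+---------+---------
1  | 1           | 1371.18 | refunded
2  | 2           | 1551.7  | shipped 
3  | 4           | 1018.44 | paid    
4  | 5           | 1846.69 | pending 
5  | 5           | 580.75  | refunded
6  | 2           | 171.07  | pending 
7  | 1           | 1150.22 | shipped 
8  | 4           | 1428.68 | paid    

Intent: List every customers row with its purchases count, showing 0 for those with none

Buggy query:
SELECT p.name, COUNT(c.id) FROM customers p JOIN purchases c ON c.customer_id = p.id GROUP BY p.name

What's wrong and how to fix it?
Bug: An inner join excludes parents with zero children

Fix: Switch to LEFT JOIN to retain unmatched parent rows

Corrected query:
SELECT p.name, COUNT(c.id) FROM customers p LEFT JOIN purchases c ON c.customer_id = p.id GROUP BY p.name

Result:
name  | COUNT(c.id)
------+------------
Bob   | 2          
Dave  | 0          
Eve   | 2          
Frank | 2          
Grace | 2          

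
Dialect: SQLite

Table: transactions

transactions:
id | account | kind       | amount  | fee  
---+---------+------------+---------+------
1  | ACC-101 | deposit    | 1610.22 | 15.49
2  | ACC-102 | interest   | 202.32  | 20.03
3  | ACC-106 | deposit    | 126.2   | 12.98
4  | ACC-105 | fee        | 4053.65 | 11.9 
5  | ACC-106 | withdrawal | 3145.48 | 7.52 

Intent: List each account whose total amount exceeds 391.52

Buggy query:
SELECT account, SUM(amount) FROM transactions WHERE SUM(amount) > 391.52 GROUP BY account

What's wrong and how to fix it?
Bug: Aggregate functions cannot appear in a WHERE clause

Fix: Use HAVING (which filters groups after aggregation) instead of WHERE

Corrected query:
SELECT account, SUM(amount) FROM transactions GROUP BY account HAVING SUM(amount) > 391.52

Result:
account | SUM(amount)
--------+------------
ACC-101 | 1610.22    
ACC-105 | 4053.65    
ACC-106 | 3271.68    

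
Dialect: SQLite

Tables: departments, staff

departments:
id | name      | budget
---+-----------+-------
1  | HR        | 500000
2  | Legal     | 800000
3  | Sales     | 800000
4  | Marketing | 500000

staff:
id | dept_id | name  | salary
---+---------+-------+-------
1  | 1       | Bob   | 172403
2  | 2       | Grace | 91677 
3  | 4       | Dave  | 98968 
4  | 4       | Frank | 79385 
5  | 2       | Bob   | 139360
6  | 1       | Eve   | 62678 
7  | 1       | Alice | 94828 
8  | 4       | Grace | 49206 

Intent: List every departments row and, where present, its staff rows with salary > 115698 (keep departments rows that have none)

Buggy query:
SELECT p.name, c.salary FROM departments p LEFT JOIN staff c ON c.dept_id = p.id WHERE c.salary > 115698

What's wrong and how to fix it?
Bug: Filtering c.salary in WHERE discards the NULL rows produced by LEFT JOIN, turning it into an inner join

Fix: Put 'c.salary > 115698' in the JOIN's ON clause instead of WHERE

Corrected query:
SELECT p.name, c.salary FROM departments p LEFT JOIN staff c ON c.dept_id = p.id AND c.salary > 115698

Result:
name      | salary
----------+-------
HR        | 172403
Legal     | 139360
Sales     | NULL  
Marketing | NULL  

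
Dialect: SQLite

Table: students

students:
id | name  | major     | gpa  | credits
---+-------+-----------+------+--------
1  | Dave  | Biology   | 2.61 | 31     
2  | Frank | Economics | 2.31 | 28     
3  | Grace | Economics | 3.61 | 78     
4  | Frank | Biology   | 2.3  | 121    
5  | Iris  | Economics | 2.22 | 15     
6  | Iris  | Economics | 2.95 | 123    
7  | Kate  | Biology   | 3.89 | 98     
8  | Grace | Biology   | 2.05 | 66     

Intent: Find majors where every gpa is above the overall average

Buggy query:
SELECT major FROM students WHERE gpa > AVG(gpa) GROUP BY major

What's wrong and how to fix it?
Bug: WHERE evaluates per row before aggregation, so AVG() is unavailable

Fix: Compute the overall average in a scalar subquery and compare each group's MIN against it in HAVING

Corrected query:
SELECT major FROM students GROUP BY major HAVING MIN(gpa) > (SELECT AVG(gpa) FROM students)

Result:
(no rows)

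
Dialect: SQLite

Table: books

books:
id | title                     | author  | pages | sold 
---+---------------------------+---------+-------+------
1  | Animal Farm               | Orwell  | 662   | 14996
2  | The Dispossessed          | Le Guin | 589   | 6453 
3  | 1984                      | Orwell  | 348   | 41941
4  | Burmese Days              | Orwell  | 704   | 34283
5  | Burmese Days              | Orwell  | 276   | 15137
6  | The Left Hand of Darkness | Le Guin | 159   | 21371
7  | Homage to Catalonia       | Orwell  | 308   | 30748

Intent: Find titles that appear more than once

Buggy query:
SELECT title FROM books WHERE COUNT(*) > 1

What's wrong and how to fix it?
Bug: WHERE can't reference COUNT(*); aggregates are computed after WHERE

Fix: GROUP BY title, then filter groups with HAVING COUNT(*) > 1

Corrected query:
SELECT title FROM books GROUP BY title HAVING COUNT(*) > 1

Result:
title       
------------
Burmese Days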